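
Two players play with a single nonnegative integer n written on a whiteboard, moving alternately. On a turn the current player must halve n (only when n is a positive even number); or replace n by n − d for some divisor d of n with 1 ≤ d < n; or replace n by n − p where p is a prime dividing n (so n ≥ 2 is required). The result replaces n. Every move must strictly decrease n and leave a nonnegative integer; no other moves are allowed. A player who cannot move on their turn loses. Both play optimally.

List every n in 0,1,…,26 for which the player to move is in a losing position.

0, 1, 4, 9, 14, 20, 26

Compute win/loss labels from the base case upward. A position with no move is L. Any other position is W if it can reach an L in one move, else L.
n=0: no move → L
n=1: no move → L
n=2: →0(L), so W
n=3: →0(L), so W
n=4: →2(W), 3(W) — all W, so L
n=5: →0(L), so W
n=6: →4(L), so W
n=7: →0(L), so W
n=8: →4(L), so W
n=9: →6(W), 8(W) — all W, so L
n=10: →9(L), so W
n=11: →0(L), so W
n=12: →9(L), so W
n=13: →0(L), so W
n=14: →7(W), 12(W), 13(W) — all W, so L
n=15: →14(L), so W
n=16: →14(L), so W
n=17: →0(L), so W
n=18: →9(L), so W
n=19: →0(L), so W
n=20: →10(W), 15(W), 16(W), 18(W), 19(W) — all W, so L
n=21: →14(L), so W
n=22: →20(L), so W
n=23: →0(L), so W
n=24: →20(L), so W
n=25: →20(L), so W
n=26: →13(W), 24(W), 25(W) — all W, so L
The losing starting values of n are exactly the entries labelled L in this table (7 of them).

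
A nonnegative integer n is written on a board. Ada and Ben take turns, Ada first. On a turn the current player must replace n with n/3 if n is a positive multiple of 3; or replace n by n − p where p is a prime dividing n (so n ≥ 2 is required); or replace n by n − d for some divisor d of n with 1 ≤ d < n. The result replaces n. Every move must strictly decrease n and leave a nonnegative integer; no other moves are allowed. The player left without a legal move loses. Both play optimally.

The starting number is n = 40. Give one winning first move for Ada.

Move to 20.

Work bottom-up. With no move the player to move loses. Otherwise the position is W if at least one move leads to an L position for the opponent, and L if every move leads to a W.
n=0: no move → L
n=1: no move → L
n=2: reaches L-position 0 → W
n=3: reaches L-position 0 → W
n=4: only reaches 2(W), 3(W), all W → L
n=5: reaches L-position 0 → W
n=6: reaches L-position 4 → W
n=7: reaches L-position 0 → W
n=8: reaches L-position 4 → W
n=9: only reaches 3(W), 6(W), 8(W), all W → L
n=10: reaches L-position 9 → W
n=11: reaches L-position 0 → W
n=12: reaches L-position 4 → W
n=13: reaches L-position 0 → W
n=14: only reaches 7(W), 12(W), 13(W), all W → L
n=15: reaches L-position 14 → W
n=16: reaches L-position 14 → W
n=17: reaches L-position 0 → W
n=18: reaches L-position 9 → W
n=19: reaches L-position 0 → W
n=20: only reaches 10(W), 15(W), 16(W), 18(W), 19(W), all W → L
n=21: reaches L-position 14 → W
n=22: reaches L-position 20 → W
n=23: reaches L-position 0 → W
n=24: reaches L-position 20 → W
n=25: reaches L-position 20 → W
n=26: only reaches 13(W), 24(W), 25(W), all W → L
n=27: reaches L-position 9 → W
n=28: reaches L-position 14 → W
n=29: reaches L-position 0 → W
n=30: reaches L-position 20 → W
n=31: reaches L-position 0 → W
n=32: only reaches 16(W), 24(W), 28(W), 30(W), 31(W), all W → L
n=33: reaches L-position 32 → W
n=34: reaches L-position 32 → W
n=35: only reaches 28(W), 30(W), 34(W), all W → L
n=36: reaches L-position 32 → W
n=37: reaches L-position 0 → W
n=38: only reaches 19(W), 36(W), 37(W), all W → L
n=39: reaches L-position 26 → W
n=40: reaches L-position 20 → W
From 40, the L positions reachable in one move are: 20, 32, 35, 38. Any move reaching one of these is winning.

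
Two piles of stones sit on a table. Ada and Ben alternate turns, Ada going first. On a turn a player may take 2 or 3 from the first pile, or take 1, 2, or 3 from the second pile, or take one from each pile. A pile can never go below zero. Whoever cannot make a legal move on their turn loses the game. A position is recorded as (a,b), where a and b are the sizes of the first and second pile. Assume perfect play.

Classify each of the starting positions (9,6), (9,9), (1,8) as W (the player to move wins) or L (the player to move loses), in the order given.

(9,6): W, (9,9): L, (1,8): L

Label each position W (a win for the player to move) or L (a loss). A position with no legal move is L; any other position is W exactly when some move reaches an L, and L when every move reaches a W.
No move ever increases a pile, so every position that can arise here has a ≤ 9 and b ≤ 9; it is enough to label the cells with 0 ≤ a ≤ 9 and 0 ≤ b ≤ 9.
Every move lowers a or b (never raises either), so fill the grid row by row in increasing a, and left to right within a row: each cell's successors are then already labelled.
      b=0  b=1  b=2  b=3  b=4  b=5  b=6  b=7  b=8  b=9
a=0:    L    W    W    W    L    W    W    W    L    W
a=1:    L    W    W    W    L    W    W    W    L    W
a=2:    W    W    L    W    W    W    L    W    W    W
a=3:    W    L    W    W    W    L    W    W    W    L
a=4:    W    L    W    W    W    L    W    W    W    L
a=5:    L    W    W    W    L    W    W    W    L    W
a=6:    L    W    W    W    L    W    W    W    L    W
a=7:    W    W    L    W    W    W    L    W    W    W
a=8:    W    L    W    W    W    L    W    W    W    L
a=9:    W    L    W    W    W    L    W    W    W    L
Cells with no legal move (terminal, hence L): (0,0), (1,0).
The remaining L cells, each justified by listing all of its moves:
(0,4): →(0,3)(W), (0,2)(W), (0,1)(W) — all W, so L
(0,8): →(0,7)(W), (0,6)(W), (0,5)(W) — all W, so L
(1,4): →(1,3)(W), (1,2)(W), (1,1)(W), (0,3)(W) — all W, so L
(1,8): →(1,7)(W), (1,6)(W), (1,5)(W), (0,7)(W) — all W, so L
(2,2): →(0,2)(W), (2,1)(W), (2,0)(W), (1,1)(W) — all W, so L
(2,6): →(0,6)(W), (2,5)(W), (2,4)(W), (2,3)(W), (1,5)(W) — all W, so L
(3,1): →(1,1)(W), (0,1)(W), (3,0)(W), (2,0)(W) — all W, so L
(3,5): →(1,5)(W), (0,5)(W), (3,4)(W), (3,3)(W), (3,2)(W), (2,4)(W) — all W, so L
(3,9): →(1,9)(W), (0,9)(W), (3,8)(W), (3,7)(W), (3,6)(W), (2,8)(W) — all W, so L
(4,1): →(2,1)(W), (1,1)(W), (4,0)(W), (3,0)(W) — all W, so L
(4,5): →(2,5)(W), (1,5)(W), (4,4)(W), (4,3)(W), (4,2)(W), (3,4)(W) — all W, so L
(4,9): →(2,9)(W), (1,9)(W), (4,8)(W), (4,7)(W), (4,6)(W), (3,8)(W) — all W, so L
(5,0): →(3,0)(W), (2,0)(W) — all W, so L
(5,4): →(3,4)(W), (2,4)(W), (5,3)(W), (5,2)(W), (5,1)(W), (4,3)(W) — all W, so L
(5,8): →(3,8)(W), (2,8)(W), (5,7)(W), (5,6)(W), (5,5)(W), (4,7)(W) — all W, so L
(6,0): →(4,0)(W), (3,0)(W) — all W, so L
(6,4): →(4,4)(W), (3,4)(W), (6,3)(W), (6,2)(W), (6,1)(W), (5,3)(W) — all W, so L
(6,8): →(4,8)(W), (3,8)(W), (6,7)(W), (6,6)(W), (6,5)(W), (5,7)(W) — all W, so L
(7,2): →(5,2)(W), (4,2)(W), (7,1)(W), (7,0)(W), (6,1)(W) — all W, so L
(7,6): →(5,6)(W), (4,6)(W), (7,5)(W), (7,4)(W), (7,3)(W), (6,5)(W) — all W, so L
(8,1): →(6,1)(W), (5,1)(W), (8,0)(W), (7,0)(W) — all W, so L
(8,5): →(6,5)(W), (5,5)(W), (8,4)(W), (8,3)(W), (8,2)(W), (7,4)(W) — all W, so L
(8,9): →(6,9)(W), (5,9)(W), (8,8)(W), (8,7)(W), (8,6)(W), (7,8)(W) — all W, so L
(9,1): →(7,1)(W), (6,1)(W), (9,0)(W), (8,0)(W) — all W, so L
(9,5): →(7,5)(W), (6,5)(W), (9,4)(W), (9,3)(W), (9,2)(W), (8,4)(W) — all W, so L
(9,9): →(7,9)(W), (6,9)(W), (9,8)(W), (9,7)(W), (9,6)(W), (8,8)(W) — all W, so L
Every other cell has at least one move into one of the L cells above, so it is W.
(9,6): the move to (7,6) reaches an L cell, so W
(9,9): one of the L cells justified above, so L
(1,8): one of the L cells justified above, so L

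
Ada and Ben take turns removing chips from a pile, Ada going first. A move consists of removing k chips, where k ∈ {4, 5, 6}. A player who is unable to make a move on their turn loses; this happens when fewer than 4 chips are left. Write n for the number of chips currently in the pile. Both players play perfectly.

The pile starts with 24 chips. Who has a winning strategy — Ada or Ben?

Label each position W (a win for the player to move) or L (a loss). A position with no legal move is L; any other position is W exactly when some move reaches an L, and L when every move reaches a W.
n=0: no move → L
n=1: no move → L
n=2: no move → L
n=3: no move → L
n=4: reaches L-position 0 → W
n=5: reaches L-position 1 → W
n=6: reaches L-position 2 → W
n=7: reaches L-position 3 → W
n=8: reaches L-position 3 → W
n=9: reaches L-position 3 → W
n=10: only reaches 6(W), 5(W), 4(W), all W → L
n=11: only reaches 7(W), 6(W), 5(W), all W → L
n=12: only reaches 8(W), 7(W), 6(W), all W → L
n=13: only reaches 9(W), 8(W), 7(W), all W → L
n=14: reaches L-position 10 → W
n=15: reaches L-position 11 → W
n=16: reaches L-position 12 → W
n=17: reaches L-position 13 → W
n=18: reaches L-position 13 → W
n=19: reaches L-position 13 → W
n=20: only reaches 16(W), 15(W), 14(W), all W → L
n=21: only reaches 17(W), 16(W), 15(W), all W → L
n=22: only reaches 18(W), 17(W), 16(W), all W → L
n=23: only reaches 19(W), 18(W), 17(W), all W → L
n=24: reaches L-position 20 → W
The starting position 24 is W: Ada should remove 4, leaving 20, handing over an L position.

Ada wins.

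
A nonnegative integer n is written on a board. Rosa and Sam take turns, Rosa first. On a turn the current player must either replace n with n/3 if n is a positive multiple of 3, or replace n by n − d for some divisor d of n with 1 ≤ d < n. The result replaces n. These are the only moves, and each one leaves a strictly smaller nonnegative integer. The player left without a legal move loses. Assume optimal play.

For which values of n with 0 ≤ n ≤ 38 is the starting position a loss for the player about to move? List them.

0, 1, 4, 7, 9, 11, 13, 15, 17, 19, 23, 25, 28, 31, 36

Classify positions by backward induction: terminal positions (no move available) are L. From any other position, the mover wins iff some move reaches an L.
n=0: no move → L
n=1: no move → L
n=2: W (go to 1, an L position)
n=3: W (go to 1, an L position)
n=4: L (options 2(W), 3(W) are all W)
n=5: W (go to 4, an L position)
n=6: W (go to 4, an L position)
n=7: L (sole option 6(W) is W)
n=8: W (go to 4, an L position)
n=9: L (options 3(W), 6(W), 8(W) are all W)
n=10: W (go to 9, an L position)
n=11: L (sole option 10(W) is W)
n=12: W (go to 4, an L position)
n=13: L (sole option 12(W) is W)
n=14: W (go to 7, an L position)
n=15: L (options 5(W), 10(W), 12(W), 14(W) are all W)
n=16: W (go to 15, an L position)
n=17: L (sole option 16(W) is W)
n=18: W (go to 9, an L position)
n=19: L (sole option 18(W) is W)
n=20: W (go to 15, an L position)
n=21: W (go to 7, an L position)
n=22: W (go to 11, an L position)
n=23: L (sole option 22(W) is W)
n=24: W (go to 23, an L position)
n=25: L (options 20(W), 24(W) are all W)
n=26: W (go to 13, an L position)
n=27: W (go to 9, an L position)
n=28: L (options 14(W), 21(W), 24(W), 26(W), 27(W) are all W)
n=29: W (go to 28, an L position)
n=30: W (go to 15, an L position)
n=31: L (sole option 30(W) is W)
n=32: W (go to 28, an L position)
n=33: W (go to 11, an L position)
n=34: W (go to 17, an L position)
n=35: W (go to 28, an L position)
n=36: L (options 12(W), 18(W), 24(W), 27(W), 30(W), 32(W), 33(W), 34(W), 35(W) are all W)
n=37: W (go to 36, an L position)
n=38: W (go to 19, an L position)
The losing starting values of n are exactly the entries labelled L in this table (15 of them).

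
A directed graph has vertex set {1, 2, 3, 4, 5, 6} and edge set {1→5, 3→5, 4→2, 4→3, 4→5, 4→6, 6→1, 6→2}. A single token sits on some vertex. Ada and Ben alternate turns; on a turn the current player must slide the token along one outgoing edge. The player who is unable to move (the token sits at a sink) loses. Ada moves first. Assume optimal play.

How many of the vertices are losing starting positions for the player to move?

Positions with no move are L. A position that does have a move is losing for the player to move precisely when every available move leads to a winning position for the opponent. Fill in the labels:
Every edge goes from a vertex to one that appears earlier in the order 2, 5, 1, 3, 6, 4, so processing vertices in that order labels each vertex after all of its successors.
2: no outgoing edge → L
5: no outgoing edge → L
1: can move to 5, which is L ⇒ W
3: can move to 5, which is L ⇒ W
6: can move to 2, which is L ⇒ W
4: can move to 5, which is L ⇒ W
The L vertices are 2, 5; that is 2 in all.

2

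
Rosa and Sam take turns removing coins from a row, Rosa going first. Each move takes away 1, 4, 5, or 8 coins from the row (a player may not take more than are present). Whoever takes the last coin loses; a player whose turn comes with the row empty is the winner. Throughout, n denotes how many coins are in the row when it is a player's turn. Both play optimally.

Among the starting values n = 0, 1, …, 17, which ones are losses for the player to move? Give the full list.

1, 3, 10, 12

Build the W/L table. Terminal = W. A non-terminal position is W if it has a move to some L; otherwise it is L.
n=0: no move; the opponent has just taken the last coin and therefore loses → W
n=1: only reaches 0(W), which is W → L
n=2: reaches L-position 1 → W
n=3: only reaches 2(W), which is W → L
n=4: reaches L-position 3 → W
n=5: reaches L-position 1 → W
n=6: reaches L-position 1 → W
n=7: reaches L-position 3 → W
n=8: reaches L-position 3 → W
n=9: reaches L-position 1 → W
n=10: only reaches 9(W), 6(W), 5(W), 2(W), all W → L
n=11: reaches L-position 10 → W
n=12: only reaches 11(W), 8(W), 7(W), 4(W), all W → L
n=13: reaches L-position 12 → W
n=14: reaches L-position 10 → W
n=15: reaches L-position 10 → W
n=16: reaches L-position 12 → W
n=17: reaches L-position 12 → W
Reading off the rows marked L gives the requested list; there are 4 such values of n.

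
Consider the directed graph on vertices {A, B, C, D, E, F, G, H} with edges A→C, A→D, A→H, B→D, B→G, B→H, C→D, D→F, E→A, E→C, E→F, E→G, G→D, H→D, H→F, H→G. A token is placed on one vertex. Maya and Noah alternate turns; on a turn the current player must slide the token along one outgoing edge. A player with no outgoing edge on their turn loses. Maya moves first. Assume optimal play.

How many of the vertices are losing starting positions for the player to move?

Positions with no move are L. A position that does have a move is losing for the player to move precisely when every available move leads to a winning position for the opponent. Fill in the labels:
Every edge goes from a vertex to one that appears earlier in the order F, D, C, G, H, B, A, E, so processing vertices in that order labels each vertex after all of its successors.
F: no outgoing edge → L
D: W (go to F, an L position)
C: L (sole option D(W) is W)
G: L (sole option D(W) is W)
H: W (go to G, an L position)
B: W (go to G, an L position)
A: W (go to C, an L position)
E: W (go to G, an L position)
The L vertices are C, F, G; that is 3 in all.

3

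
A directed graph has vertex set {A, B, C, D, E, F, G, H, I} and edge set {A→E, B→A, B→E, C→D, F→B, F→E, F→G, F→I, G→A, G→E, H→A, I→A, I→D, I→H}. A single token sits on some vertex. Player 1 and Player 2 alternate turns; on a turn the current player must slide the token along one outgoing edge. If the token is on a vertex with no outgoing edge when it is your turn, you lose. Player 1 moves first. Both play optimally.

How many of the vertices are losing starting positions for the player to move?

3

Build the W/L table. Terminal = L. A non-terminal position is W if it has a move to some L; otherwise it is L.
Every edge goes from a vertex to one that appears earlier in the order D, E, A, H, B, I, G, C, F, so processing vertices in that order labels each vertex after all of its successors.
D: no outgoing edge → L
E: no outgoing edge → L
A: W (go to E, an L position)
H: L (sole option A(W) is W)
B: W (go to E, an L position)
I: W (go to H, an L position)
G: W (go to E, an L position)
C: W (go to D, an L position)
F: W (go to E, an L position)
The L vertices are D, E, H; that is 3 in all.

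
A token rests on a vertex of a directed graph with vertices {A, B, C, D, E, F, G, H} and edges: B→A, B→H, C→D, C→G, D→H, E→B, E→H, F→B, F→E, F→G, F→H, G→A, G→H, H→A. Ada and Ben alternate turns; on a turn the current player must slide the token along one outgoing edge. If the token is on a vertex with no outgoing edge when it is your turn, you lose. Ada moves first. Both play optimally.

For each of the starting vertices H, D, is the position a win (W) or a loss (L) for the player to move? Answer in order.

Use the standard recursion: the mover loses at a terminal position; elsewhere, the mover wins exactly when some move hands the opponent an L position.
Every edge goes from a vertex to one that appears earlier in the order A, H, B, E, G, D, F, C, so processing vertices in that order labels each vertex after all of its successors.
A: no outgoing edge → L
H: reaches L-position A → W
B: reaches L-position A → W
E: only reaches B(W), H(W), all W → L
G: reaches L-position A → W
D: only reaches H(W), which is W → L
F: reaches L-position E → W
C: reaches L-position D → W

H: W, D: L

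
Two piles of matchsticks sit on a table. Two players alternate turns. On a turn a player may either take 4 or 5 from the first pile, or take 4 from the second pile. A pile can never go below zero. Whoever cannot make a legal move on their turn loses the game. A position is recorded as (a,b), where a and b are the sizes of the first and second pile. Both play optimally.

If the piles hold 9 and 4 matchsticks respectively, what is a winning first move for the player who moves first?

Work bottom-up. With no move the player to move loses. Otherwise the position is W if at least one move leads to an L position for the opponent, and L if every move leads to a W.
No move ever increases a pile, so every position that can arise here has a ≤ 9 and b ≤ 4; it is enough to label the cells with 0 ≤ a ≤ 9 and 0 ≤ b ≤ 4.
Every move lowers a or b (never raises either), so fill the grid row by row in increasing a, and left to right within a row: each cell's successors are then already labelled.
      b=0  b=1  b=2  b=3  b=4
a=0:    L    L    L    L    W
a=1:    L    L    L    L    W
a=2:    L    L    L    L    W
a=3:    L    L    L    L    W
a=4:    W    W    W    W    L
a=5:    W    W    W    W    L
a=6:    W    W    W    W    L
a=7:    W    W    W    W    L
a=8:    W    W    W    W    W
a=9:    L    L    L    L    W
Cells with no legal move (terminal, hence L): (0,0), (0,1), (0,2), (0,3), (1,0), (1,1), (1,2), (1,3), (2,0), (2,1), (2,2), (2,3), (3,0), (3,1), (3,2), (3,3).
The remaining L cells, each justified by listing all of its moves:
(4,4): only reaches (0,4)(W), (4,0)(W), all W → L
(5,4): only reaches (1,4)(W), (0,4)(W), (5,0)(W), all W → L
(6,4): only reaches (2,4)(W), (1,4)(W), (6,0)(W), all W → L
(7,4): only reaches (3,4)(W), (2,4)(W), (7,0)(W), all W → L
(9,0): only reaches (5,0)(W), (4,0)(W), all W → L
(9,1): only reaches (5,1)(W), (4,1)(W), all W → L
(9,2): only reaches (5,2)(W), (4,2)(W), all W → L
(9,3): only reaches (5,3)(W), (4,3)(W), all W → L
Every other cell has at least one move into one of the L cells above, so it is W.
From (9,4), the L positions reachable in one move are: (5,4), (4,4), (9,0). Any move reaching one of these is winning.

Move to (5,4).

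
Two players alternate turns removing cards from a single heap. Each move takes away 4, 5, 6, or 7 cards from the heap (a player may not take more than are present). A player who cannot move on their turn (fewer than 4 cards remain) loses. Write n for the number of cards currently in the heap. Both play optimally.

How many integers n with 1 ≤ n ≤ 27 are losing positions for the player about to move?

Label each position W (a win for the player to move) or L (a loss). A position with no legal move is L; any other position is W exactly when some move reaches an L, and L when every move reaches a W.
n=0: no move → L
n=1: no move → L
n=2: no move → L
n=3: no move → L
n=4: →0(L), so W
n=5: →1(L), so W
n=6: →2(L), so W
n=7: →3(L), so W
n=8: →3(L), so W
n=9: →3(L), so W
n=10: →3(L), so W
n=11: →7(W), 6(W), 5(W), 4(W) — all W, so L
n=12: →8(W), 7(W), 6(W), 5(W) — all W, so L
n=13: →9(W), 8(W), 7(W), 6(W) — all W, so L
n=14: →10(W), 9(W), 8(W), 7(W) — all W, so L
n=15: →11(L), so W
n=16: →12(L), so W
n=17: →13(L), so W
n=18: →14(L), so W
n=19: →14(L), so W
n=20: →14(L), so W
n=21: →14(L), so W
n=22: →18(W), 17(W), 16(W), 15(W) — all W, so L
n=23: →19(W), 18(W), 17(W), 16(W) — all W, so L
n=24: →20(W), 19(W), 18(W), 17(W) — all W, so L
n=25: →21(W), 20(W), 19(W), 18(W) — all W, so L
n=26: →22(L), so W
n=27: →23(L), so W
L entries with 1 ≤ n ≤ 27 (n=0 is outside the asked range and is not counted): n = 1, 2, 3, 11, 12, 13, 14, 22, 23, 24, 25; that makes 11.

11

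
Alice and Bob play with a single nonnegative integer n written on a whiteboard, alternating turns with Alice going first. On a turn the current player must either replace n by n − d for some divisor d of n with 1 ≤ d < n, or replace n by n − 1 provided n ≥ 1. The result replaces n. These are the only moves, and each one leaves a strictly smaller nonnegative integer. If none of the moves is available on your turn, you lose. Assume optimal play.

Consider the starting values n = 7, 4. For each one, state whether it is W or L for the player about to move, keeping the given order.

Positions with no move are L. A position that does have a move is losing for the player to move precisely when every available move leads to a winning position for the opponent. Fill in the labels:
n=0: no move → L
n=1: reaches L-position 0 → W
n=2: only reaches 1(W), which is W → L
n=3: reaches L-position 2 → W
n=4: reaches L-position 2 → W
n=5: only reaches 4(W), which is W → L
n=6: reaches L-position 5 → W
n=7: only reaches 6(W), which is W → L

7: L, 4: W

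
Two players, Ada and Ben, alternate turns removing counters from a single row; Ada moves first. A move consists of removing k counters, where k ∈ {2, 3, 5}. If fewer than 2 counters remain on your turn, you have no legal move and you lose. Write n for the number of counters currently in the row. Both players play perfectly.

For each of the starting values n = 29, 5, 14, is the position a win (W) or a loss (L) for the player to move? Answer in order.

Compute win/loss labels from the base case upward. A position with no move is L. Any other position is W if it can reach an L in one move, else L.
n=0: no move → L
n=1: no move → L
n=2: can move to 0, which is L ⇒ W
n=3: can move to 1, which is L ⇒ W
n=4: can move to 1, which is L ⇒ W
n=5: can move to 0, which is L ⇒ W
n=6: can move to 1, which is L ⇒ W
n=7: moves to 5(W), 4(W), 2(W); every one is W ⇒ L
n=8: moves to 6(W), 5(W), 3(W); every one is W ⇒ L
n=9: can move to 7, which is L ⇒ W
n=10: can move to 8, which is L ⇒ W
n=11: can move to 8, which is L ⇒ W
n=12: can move to 7, which is L ⇒ W
n=13: can move to 8, which is L ⇒ W
n=14: moves to 12(W), 11(W), 9(W); every one is W ⇒ L
n=15: moves to 13(W), 12(W), 10(W); every one is W ⇒ L
n=16: can move to 14, which is L ⇒ W
n=17: can move to 15, which is L ⇒ W
n=18: can move to 15, which is L ⇒ W
n=19: can move to 14, which is L ⇒ W
n=20: can move to 15, which is L ⇒ W
n=21: moves to 19(W), 18(W), 16(W); every one is W ⇒ L
n=22: moves to 20(W), 19(W), 17(W); every one is W ⇒ L
n=23: can move to 21, which is L ⇒ W
n=24: can move to 22, which is L ⇒ W
n=25: can move to 22, which is L ⇒ W
n=26: can move to 21, which is L ⇒ W
n=27: can move to 22, which is L ⇒ W
n=28: moves to 26(W), 25(W), 23(W); every one is W ⇒ L
n=29: moves to 27(W), 26(W), 24(W); every one is W ⇒ L

29: L, 5: W, 14: L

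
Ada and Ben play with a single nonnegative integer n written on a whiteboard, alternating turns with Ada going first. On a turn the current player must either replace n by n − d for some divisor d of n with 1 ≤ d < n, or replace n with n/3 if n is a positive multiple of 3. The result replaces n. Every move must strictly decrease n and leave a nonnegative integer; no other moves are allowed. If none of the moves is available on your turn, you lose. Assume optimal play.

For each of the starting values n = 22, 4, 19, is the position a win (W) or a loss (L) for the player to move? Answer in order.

22: W, 4: L, 19: L

Classify positions by backward induction: terminal positions (no move available) are L. From any other position, the mover wins iff some move reaches an L.
n=0: no move → L
n=1: no move → L
n=2: can move to 1, which is L ⇒ W
n=3: can move to 1, which is L ⇒ W
n=4: moves to 2(W), 3(W); every one is W ⇒ L
n=5: can move to 4, which is L ⇒ W
n=6: can move to 4, which is L ⇒ W
n=7: the only move is to 6(W), a W ⇒ L
n=8: can move to 4, which is L ⇒ W
n=9: moves to 3(W), 6(W), 8(W); every one is W ⇒ L
n=10: can move to 9, which is L ⇒ W
n=11: the only move is to 10(W), a W ⇒ L
n=12: can move to 4, which is L ⇒ W
n=13: the only move is to 12(W), a W ⇒ L
n=14: can move to 7, which is L ⇒ W
n=15: moves to 5(W), 10(W), 12(W), 14(W); every one is W ⇒ L
n=16: can move to 15, which is L ⇒ W
n=17: the only move is to 16(W), a W ⇒ L
n=18: can move to 9, which is L ⇒ W
n=19: the only move is to 18(W), a W ⇒ L
n=20: can move to 15, which is L ⇒ W
n=21: can move to 7, which is L ⇒ W
n=22: can move to 11, which is L ⇒ W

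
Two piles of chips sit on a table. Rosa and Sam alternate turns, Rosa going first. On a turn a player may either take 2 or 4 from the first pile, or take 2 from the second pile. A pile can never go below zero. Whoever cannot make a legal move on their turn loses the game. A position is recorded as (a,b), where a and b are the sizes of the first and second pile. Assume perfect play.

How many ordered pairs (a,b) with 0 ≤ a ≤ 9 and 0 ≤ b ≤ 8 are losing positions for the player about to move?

36

Classify positions by backward induction: terminal positions (no move available) are L. From any other position, the mover wins iff some move reaches an L.
Every move lowers a or b (never raises either), so fill the grid row by row in increasing a, and left to right within a row: each cell's successors are then already labelled.
      b=0  b=1  b=2  b=3  b=4  b=5  b=6  b=7  b=8
a=0:    L    L    W    W    L    L    W    W    L
a=1:    L    L    W    W    L    L    W    W    L
a=2:    W    W    L    L    W    W    L    L    W
a=3:    W    W    L    L    W    W    L    L    W
a=4:    W    W    W    W    W    W    W    W    W
a=5:    W    W    W    W    W    W    W    W    W
a=6:    L    L    W    W    L    L    W    W    L
a=7:    L    L    W    W    L    L    W    W    L
a=8:    W    W    L    L    W    W    L    L    W
a=9:    W    W    L    L    W    W    L    L    W
Cells with no legal move (terminal, hence L): (0,0), (0,1), (1,0), (1,1).
The remaining L cells, each justified by listing all of its moves:
(0,4): the only move is to (0,2)(W), a W ⇒ L
(0,5): the only move is to (0,3)(W), a W ⇒ L
(0,8): the only move is to (0,6)(W), a W ⇒ L
(1,4): the only move is to (1,2)(W), a W ⇒ L
(1,5): the only move is to (1,3)(W), a W ⇒ L
(1,8): the only move is to (1,6)(W), a W ⇒ L
(2,2): moves to (0,2)(W), (2,0)(W); every one is W ⇒ L
(2,3): moves to (0,3)(W), (2,1)(W); every one is W ⇒ L
(2,6): moves to (0,6)(W), (2,4)(W); every one is W ⇒ L
(2,7): moves to (0,7)(W), (2,5)(W); every one is W ⇒ L
(3,2): moves to (1,2)(W), (3,0)(W); every one is W ⇒ L
(3,3): moves to (1,3)(W), (3,1)(W); every one is W ⇒ L
(3,6): moves to (1,6)(W), (3,4)(W); every one is W ⇒ L
(3,7): moves to (1,7)(W), (3,5)(W); every one is W ⇒ L
(6,0): moves to (4,0)(W), (2,0)(W); every one is W ⇒ L
(6,1): moves to (4,1)(W), (2,1)(W); every one is W ⇒ L
(6,4): moves to (4,4)(W), (2,4)(W), (6,2)(W); every one is W ⇒ L
(6,5): moves to (4,5)(W), (2,5)(W), (6,3)(W); every one is W ⇒ L
(6,8): moves to (4,8)(W), (2,8)(W), (6,6)(W); every one is W ⇒ L
(7,0): moves to (5,0)(W), (3,0)(W); every one is W ⇒ L
(7,1): moves to (5,1)(W), (3,1)(W); every one is W ⇒ L
(7,4): moves to (5,4)(W), (3,4)(W), (7,2)(W); every one is W ⇒ L
(7,5): moves to (5,5)(W), (3,5)(W), (7,3)(W); every one is W ⇒ L
(7,8): moves to (5,8)(W), (3,8)(W), (7,6)(W); every one is W ⇒ L
(8,2): moves to (6,2)(W), (4,2)(W), (8,0)(W); every one is W ⇒ L
(8,3): moves to (6,3)(W), (4,3)(W), (8,1)(W); every one is W ⇒ L
(8,6): moves to (6,6)(W), (4,6)(W), (8,4)(W); every one is W ⇒ L
(8,7): moves to (6,7)(W), (4,7)(W), (8,5)(W); every one is W ⇒ L
(9,2): moves to (7,2)(W), (5,2)(W), (9,0)(W); every one is W ⇒ L
(9,3): moves to (7,3)(W), (5,3)(W), (9,1)(W); every one is W ⇒ L
(9,6): moves to (7,6)(W), (5,6)(W), (9,4)(W); every one is W ⇒ L
(9,7): moves to (7,7)(W), (5,7)(W), (9,5)(W); every one is W ⇒ L
Every other cell has at least one move into one of the L cells above, so it is W.
L cells per row: a=0: 5, a=1: 5, a=2: 4, a=3: 4, a=4: 0, a=5: 0, a=6: 5, a=7: 5, a=8: 4, a=9: 4; total 36.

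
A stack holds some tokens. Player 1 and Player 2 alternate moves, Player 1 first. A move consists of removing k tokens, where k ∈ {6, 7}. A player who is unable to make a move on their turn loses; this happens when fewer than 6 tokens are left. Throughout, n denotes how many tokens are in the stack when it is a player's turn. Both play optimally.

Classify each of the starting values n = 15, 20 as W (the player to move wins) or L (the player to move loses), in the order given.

Compute win/loss labels from the base case upward. A position with no move is L. Any other position is W if it can reach an L in one move, else L.
n=0: no move → L
n=1: no move → L
n=2: no move → L
n=3: no move → L
n=4: no move → L
n=5: no move → L
n=6: can move to 0, which is L ⇒ W
n=7: can move to 1, which is L ⇒ W
n=8: can move to 2, which is L ⇒ W
n=9: can move to 3, which is L ⇒ W
n=10: can move to 4, which is L ⇒ W
n=11: can move to 5, which is L ⇒ W
n=12: can move to 5, which is L ⇒ W
n=13: moves to 7(W), 6(W); every one is W ⇒ L
n=14: moves to 8(W), 7(W); every one is W ⇒ L
n=15: moves to 9(W), 8(W); every one is W ⇒ L
n=16: moves to 10(W), 9(W); every one is W ⇒ L
n=17: moves to 11(W), 10(W); every one is W ⇒ L
n=18: moves to 12(W), 11(W); every one is W ⇒ L
n=19: can move to 13, which is L ⇒ W
n=20: can move to 14, which is L ⇒ W

15: L, 20: W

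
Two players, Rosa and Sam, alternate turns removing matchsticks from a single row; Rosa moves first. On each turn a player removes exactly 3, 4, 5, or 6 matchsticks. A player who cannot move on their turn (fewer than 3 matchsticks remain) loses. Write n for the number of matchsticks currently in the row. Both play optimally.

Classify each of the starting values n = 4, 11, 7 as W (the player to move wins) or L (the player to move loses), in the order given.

Positions with no move are L. A position that does have a move is losing for the player to move precisely when every available move leads to a winning position for the opponent. Fill in the labels:
n=0: no move → L
n=1: no move → L
n=2: no move → L
n=3: W (go to 0, an L position)
n=4: W (go to 1, an L position)
n=5: W (go to 2, an L position)
n=6: W (go to 2, an L position)
n=7: W (go to 2, an L position)
n=8: W (go to 2, an L position)
n=9: L (options 6(W), 5(W), 4(W), 3(W) are all W)
n=10: L (options 7(W), 6(W), 5(W), 4(W) are all W)
n=11: L (options 8(W), 7(W), 6(W), 5(W) are all W)

4: W, 11: L, 7: W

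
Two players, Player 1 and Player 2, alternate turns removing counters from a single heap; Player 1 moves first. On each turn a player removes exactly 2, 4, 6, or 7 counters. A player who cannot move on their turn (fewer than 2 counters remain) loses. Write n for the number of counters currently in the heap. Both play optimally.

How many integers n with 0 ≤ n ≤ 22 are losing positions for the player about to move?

Positions with no move are L. A position that does have a move is losing for the player to move precisely when every available move leads to a winning position for the opponent. Fill in the labels:
n=0: no move → L
n=1: no move → L
n=2: W (go to 0, an L position)
n=3: W (go to 1, an L position)
n=4: W (go to 0, an L position)
n=5: W (go to 1, an L position)
n=6: W (go to 0, an L position)
n=7: W (go to 1, an L position)
n=8: W (go to 1, an L position)
n=9: L (options 7(W), 5(W), 3(W), 2(W) are all W)
n=10: L (options 8(W), 6(W), 4(W), 3(W) are all W)
n=11: W (go to 9, an L position)
n=12: W (go to 10, an L position)
n=13: W (go to 9, an L position)
n=14: W (go to 10, an L position)
n=15: W (go to 9, an L position)
n=16: W (go to 10, an L position)
n=17: W (go to 10, an L position)
n=18: L (options 16(W), 14(W), 12(W), 11(W) are all W)
n=19: L (options 17(W), 15(W), 13(W), 12(W) are all W)
n=20: W (go to 18, an L position)
n=21: W (go to 19, an L position)
n=22: W (go to 18, an L position)
L entries with 0 ≤ n ≤ 22: n = 0, 1, 9, 10, 18, 19; that makes 6.

6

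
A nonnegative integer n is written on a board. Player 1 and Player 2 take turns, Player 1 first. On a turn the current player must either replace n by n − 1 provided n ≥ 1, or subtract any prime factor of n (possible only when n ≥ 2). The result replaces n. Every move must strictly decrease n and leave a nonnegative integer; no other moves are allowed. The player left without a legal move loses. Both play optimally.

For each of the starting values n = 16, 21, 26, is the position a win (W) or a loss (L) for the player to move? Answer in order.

16: L, 21: W, 26: W

Build the W/L table. Terminal = L. A non-terminal position is W if it has a move to some L; otherwise it is L.
n=0: no move → L
n=1: W (go to 0, an L position)
n=2: W (go to 0, an L position)
n=3: W (go to 0, an L position)
n=4: L (options 2(W), 3(W) are all W)
n=5: W (go to 0, an L position)
n=6: W (go to 4, an L position)
n=7: W (go to 0, an L position)
n=8: L (options 6(W), 7(W) are all W)
n=9: W (go to 8, an L position)
n=10: W (go to 8, an L position)
n=11: W (go to 0, an L position)
n=12: L (options 9(W), 10(W), 11(W) are all W)
n=13: W (go to 0, an L position)
n=14: W (go to 12, an L position)
n=15: W (go to 12, an L position)
n=16: L (options 14(W), 15(W) are all W)
n=17: W (go to 0, an L position)
n=18: W (go to 16, an L position)
n=19: W (go to 0, an L position)
n=20: L (options 15(W), 18(W), 19(W) are all W)
n=21: W (go to 20, an L position)
n=22: W (go to 20, an L position)
n=23: W (go to 0, an L position)
n=24: L (options 21(W), 22(W), 23(W) are all W)
n=25: W (go to 20, an L position)
n=26: W (go to 24, an L position)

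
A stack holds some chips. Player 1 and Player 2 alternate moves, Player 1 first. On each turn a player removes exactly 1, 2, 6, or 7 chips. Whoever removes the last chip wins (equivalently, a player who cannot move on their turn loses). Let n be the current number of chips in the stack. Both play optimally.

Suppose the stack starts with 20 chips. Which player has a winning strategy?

Classify positions by backward induction: terminal positions (no move available) are L. From any other position, the mover wins iff some move reaches an L.
n=0: no move → L
n=1: can move to 0, which is L ⇒ W
n=2: can move to 0, which is L ⇒ W
n=3: moves to 2(W), 1(W); every one is W ⇒ L
n=4: can move to 3, which is L ⇒ W
n=5: can move to 3, which is L ⇒ W
n=6: can move to 0, which is L ⇒ W
n=7: can move to 0, which is L ⇒ W
n=8: moves to 7(W), 6(W), 2(W), 1(W); every one is W ⇒ L
n=9: can move to 8, which is L ⇒ W
n=10: can move to 8, which is L ⇒ W
n=11: moves to 10(W), 9(W), 5(W), 4(W); every one is W ⇒ L
n=12: can move to 11, which is L ⇒ W
n=13: can move to 11, which is L ⇒ W
n=14: can move to 8, which is L ⇒ W
n=15: can move to 8, which is L ⇒ W
n=16: moves to 15(W), 14(W), 10(W), 9(W); every one is W ⇒ L
n=17: can move to 16, which is L ⇒ W
n=18: can move to 16, which is L ⇒ W
n=19: moves to 18(W), 17(W), 13(W), 12(W); every one is W ⇒ L
n=20: can move to 19, which is L ⇒ W
The starting position 20 is W: Player 1 should remove 1, leaving 19, handing over an L position.

Player 1 wins.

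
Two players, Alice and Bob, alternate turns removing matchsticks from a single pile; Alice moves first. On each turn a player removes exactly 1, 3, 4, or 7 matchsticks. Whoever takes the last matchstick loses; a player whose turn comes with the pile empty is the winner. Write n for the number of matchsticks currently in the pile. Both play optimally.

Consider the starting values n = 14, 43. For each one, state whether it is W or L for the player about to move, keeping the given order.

Label each position W (a win for the player to move) or L (a loss). A position with no legal move is W; any other position is W exactly when some move reaches an L, and L when every move reaches a W.
n=0: no move; the opponent has just taken the last matchstick and therefore loses → W
n=1: only reaches 0(W), which is W → L
n=2: reaches L-position 1 → W
n=3: only reaches 2(W), 0(W), all W → L
n=4: reaches L-position 3 → W
n=5: reaches L-position 1 → W
n=6: reaches L-position 3 → W
n=7: reaches L-position 3 → W
n=8: reaches L-position 1 → W
n=9: only reaches 8(W), 6(W), 5(W), 2(W), all W → L
n=10: reaches L-position 9 → W
n=11: only reaches 10(W), 8(W), 7(W), 4(W), all W → L
n=12: reaches L-position 11 → W
n=13: reaches L-position 9 → W
n=14: reaches L-position 11 → W
n=15: reaches L-position 11 → W
n=16: reaches L-position 9 → W
n=17: only reaches 16(W), 14(W), 13(W), 10(W), all W → L
n=18: reaches L-position 17 → W
n=19: only reaches 18(W), 16(W), 15(W), 12(W), all W → L
n=20: reaches L-position 19 → W
n=21: reaches L-position 17 → W
n=22: reaches L-position 19 → W
n=23: reaches L-position 19 → W
n=24: reaches L-position 17 → W
n=25: only reaches 24(W), 22(W), 21(W), 18(W), all W → L
n=26: reaches L-position 25 → W
n=27: only reaches 26(W), 24(W), 23(W), 20(W), all W → L
n=28: reaches L-position 27 → W
n=29: reaches L-position 25 → W
n=30: reaches L-position 27 → W
n=31: reaches L-position 27 → W
n=32: reaches L-position 25 → W
n=33: only reaches 32(W), 30(W), 29(W), 26(W), all W → L
n=34: reaches L-position 33 → W
n=35: only reaches 34(W), 32(W), 31(W), 28(W), all W → L
n=36: reaches L-position 35 → W
n=37: reaches L-position 33 → W
n=38: reaches L-position 35 → W
n=39: reaches L-position 35 → W
n=40: reaches L-position 33 → W
n=41: only reaches 40(W), 38(W), 37(W), 34(W), all W → L
n=42: reaches L-position 41 → W
n=43: only reaches 42(W), 40(W), 39(W), 36(W), all W → L

14: W, 43: L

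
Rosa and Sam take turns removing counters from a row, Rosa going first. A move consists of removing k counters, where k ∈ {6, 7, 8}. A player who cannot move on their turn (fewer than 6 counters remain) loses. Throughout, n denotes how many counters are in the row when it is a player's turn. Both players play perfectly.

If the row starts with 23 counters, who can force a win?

Rosa wins.

Work bottom-up. With no move the player to move loses. Otherwise the position is W if at least one move leads to an L position for the opponent, and L if every move leads to a W.
n=0: no move → L
n=1: no move → L
n=2: no move → L
n=3: no move → L
n=4: no move → L
n=5: no move → L
n=6: reaches L-position 0 → W
n=7: reaches L-position 1 → W
n=8: reaches L-position 2 → W
n=9: reaches L-position 3 → W
n=10: reaches L-position 4 → W
n=11: reaches L-position 5 → W
n=12: reaches L-position 5 → W
n=13: reaches L-position 5 → W
n=14: only reaches 8(W), 7(W), 6(W), all W → L
n=15: only reaches 9(W), 8(W), 7(W), all W → L
n=16: only reaches 10(W), 9(W), 8(W), all W → L
n=17: only reaches 11(W), 10(W), 9(W), all W → L
n=18: only reaches 12(W), 11(W), 10(W), all W → L
n=19: only reaches 13(W), 12(W), 11(W), all W → L
n=20: reaches L-position 14 → W
n=21: reaches L-position 15 → W
n=22: reaches L-position 16 → W
n=23: reaches L-position 17 → W
From 23 Rosa can remove 6, leaving 17, reaching an L position.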